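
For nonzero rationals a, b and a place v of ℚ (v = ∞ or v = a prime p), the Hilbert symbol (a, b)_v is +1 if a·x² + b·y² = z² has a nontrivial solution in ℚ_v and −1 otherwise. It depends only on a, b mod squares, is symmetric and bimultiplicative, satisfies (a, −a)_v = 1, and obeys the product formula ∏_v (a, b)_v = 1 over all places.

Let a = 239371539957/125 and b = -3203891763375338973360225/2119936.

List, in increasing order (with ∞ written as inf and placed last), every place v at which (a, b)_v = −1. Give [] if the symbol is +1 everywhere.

[17, 23]

Mod squares: a ≡ 17569585, b ≡ -209. Check v ∈ {∞, 2, 3, 5, 7, 11, 13, 17, 19, 23, 29, 43}.
v=13: a=13^0·(≡7), b=13^-2·(≡10) mod 13; (7|13)=-1, (10|13)=+1; (−1)^{0·-2·6}·(-1)^-2·(+1)^0 = +1.
v=3: a=3^4·(≡1), b=3^10·(≡1) mod 3; (1|3)=+1, (1|3)=+1; (−1)^{4·10·1}·(+1)^10·(+1)^4 = +1.
v=23: a=23^1·(≡5), b=23^2·(≡10) mod 23; (5|23)=-1, (10|23)=-1; (−1)^{1·2·11}·(-1)^2·(-1)^1 = -1.
v=2: v_2(a)=0, v_2(b)=-8; units ≡ 1, 7 (mod 8); ε·ε+αω+βω = 0·1+0·0+-8·0 ≡ 0  ⇒  (a,b)_2 = +1.
v=19: a=19^1·(≡7), b=19^3·(≡12) mod 19; (7|19)=+1, (12|19)=-1; (−1)^{1·3·9}·(+1)^3·(-1)^1 = +1.
v=5: a=5^-3·(≡2), b=5^2·(≡1) mod 5; (2|5)=-1, (1|5)=+1; (−1)^{-3·2·2}·(-1)^2·(+1)^-3 = +1.
v=∞: 17569585 > 0 and -209 < 0  ⇒  (a,b)_∞ = +1.
v=7: a=7^0·(≡3), b=7^-2·(≡4) mod 7; (3|7)=-1, (4|7)=+1; (−1)^{0·-2·3}·(-1)^-2·(+1)^0 = +1.
v=43: a=43^1·(≡11), b=43^2·(≡15) mod 43; (11|43)=+1, (15|43)=+1; (−1)^{1·2·21}·(+1)^2·(+1)^1 = +1.
v=17: a=17^1·(≡5), b=17^2·(≡14) mod 17; (5|17)=-1, (14|17)=-1; (−1)^{1·2·8}·(-1)^2·(-1)^1 = -1.
v=29: a=29^2·(≡28), b=29^2·(≡22) mod 29; (28|29)=+1, (22|29)=+1; (−1)^{2·2·14}·(+1)^2·(+1)^2 = +1.
v=11: a=11^1·(≡2), b=11^3·(≡1) mod 11; (2|11)=-1, (1|11)=+1; (−1)^{1·3·5}·(-1)^3·(+1)^1 = +1.
|Ram(17569585, -209)| = 2, even; anisotropic at {17, 23}.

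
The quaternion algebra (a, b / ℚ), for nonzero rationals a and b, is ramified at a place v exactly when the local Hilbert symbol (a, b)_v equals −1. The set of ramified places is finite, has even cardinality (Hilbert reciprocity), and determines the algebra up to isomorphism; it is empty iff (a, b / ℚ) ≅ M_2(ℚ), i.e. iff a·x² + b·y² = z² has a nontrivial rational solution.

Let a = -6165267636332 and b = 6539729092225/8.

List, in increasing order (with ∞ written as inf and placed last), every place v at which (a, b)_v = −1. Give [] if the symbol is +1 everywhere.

(a, b) ≡ (-377363, 98642) mod (ℚ^×)²; places V = {2, 5, 7, 31, 37, 43, 47, ∞}.
(a,b)_43: α=2, u≡19; β=1, v≡41 (mod 43); (19|43)=-1, (41|43)=+1; sign (−1)^0·-1^1·+1^2 = -1.
(a,b)_2: α=2, β=-3; u≡5, v≡1 (mod 8); ε(u)ε(v)=0·0, αω(v)=2·0, βω(u)=-3·1; sum ≡ 1  ⇒  -1.
(a,b)_47: α=3, u≡42; β=2, v≡37 (mod 47); (42|47)=+1, (37|47)=+1; sign (−1)^0·+1^2·+1^3 = +1.
(a,b)_37: α=1, u≡17; β=1, v≡8 (mod 37); (17|37)=-1, (8|37)=-1; sign (−1)^0·-1^1·-1^1 = +1.
(a,b)_5: α=0, u≡3; β=2, v≡3 (mod 5); (3|5)=-1, (3|5)=-1; sign (−1)^0·-1^2·-1^0 = +1.
(a,b)_∞: sgn(-377363)=−, sgn(98642)=+, so +1.
(a,b)_31: α=1, u≡14; β=1, v≡28 (mod 31); (14|31)=+1, (28|31)=+1; sign (−1)^1·+1^1·+1^1 = -1.
(a,b)_7: α=1, u≡3; β=4, v≡5 (mod 7); (3|7)=-1, (5|7)=-1; sign (−1)^0·-1^4·-1^1 = -1.
|Ram(-377363, 98642)| = 4, even; anisotropic at {2, 7, 31, 43}.

[2, 7, 31, 43]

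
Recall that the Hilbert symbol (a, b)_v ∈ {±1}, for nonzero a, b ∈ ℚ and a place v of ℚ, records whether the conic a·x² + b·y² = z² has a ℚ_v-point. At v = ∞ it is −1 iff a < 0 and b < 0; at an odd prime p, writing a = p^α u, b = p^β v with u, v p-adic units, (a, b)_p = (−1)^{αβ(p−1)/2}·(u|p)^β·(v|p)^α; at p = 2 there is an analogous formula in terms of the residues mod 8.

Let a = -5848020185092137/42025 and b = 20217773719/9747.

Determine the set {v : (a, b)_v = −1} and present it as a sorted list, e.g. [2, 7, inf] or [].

Mod squares: a ≡ -17, b ≡ 596037. Check v ∈ {∞, 2, 3, 5, 11, 13, 17, 19, 23, 29, 31, 41}.
v=23: a=23^4·(≡18), b=23^0·(≡14) mod 23; (18|23)=+1, (14|23)=-1; (−1)^{4·0·11}·(+1)^0·(-1)^4 = +1.
v=5: a=5^-2·(≡3), b=5^0·(≡2) mod 5; (3|5)=-1, (2|5)=-1; (−1)^{-2·0·2}·(-1)^0·(-1)^-2 = +1.
v=11: a=11^0·(≡5), b=11^2·(≡7) mod 11; (5|11)=+1, (7|11)=-1; (−1)^{0·2·5}·(+1)^2·(-1)^0 = +1.
v=19: a=19^0·(≡12), b=19^-2·(≡11) mod 19; (12|19)=-1, (11|19)=+1; (−1)^{0·-2·9}·(-1)^-2·(+1)^0 = +1.
v=3: a=3^2·(≡1), b=3^-3·(≡1) mod 3; (1|3)=+1, (1|3)=+1; (−1)^{2·-3·1}·(+1)^-3·(+1)^2 = +1.
v=41: a=41^-2·(≡38), b=41^0·(≡18) mod 41; (38|41)=-1, (18|41)=+1; (−1)^{-2·0·20}·(-1)^0·(+1)^-2 = +1.
v=29: a=29^2·(≡17), b=29^3·(≡2) mod 29; (17|29)=-1, (2|29)=-1; (−1)^{2·3·14}·(-1)^3·(-1)^2 = -1.
v=∞: -17 < 0 and 596037 > 0  ⇒  (a,b)_∞ = +1.
v=17: a=17^1·(≡8), b=17^1·(≡10) mod 17; (8|17)=+1, (10|17)=-1; (−1)^{1·1·8}·(+1)^1·(-1)^1 = -1.
v=31: a=31^2·(≡10), b=31^1·(≡5) mod 31; (10|31)=+1, (5|31)=+1; (−1)^{2·1·15}·(+1)^1·(+1)^2 = +1.
v=13: a=13^2·(≡4), b=13^1·(≡8) mod 13; (4|13)=+1, (8|13)=-1; (−1)^{2·1·6}·(+1)^1·(-1)^2 = +1.
v=2: v_2(a)=0, v_2(b)=0; units ≡ 7, 5 (mod 8); ε·ε+αω+βω = 1·0+0·1+0·0 ≡ 0  ⇒  (a,b)_2 = +1.
Ram(-17, 596037) = {17, 29}; no ℚ_17-point on the conic.

[17, 29]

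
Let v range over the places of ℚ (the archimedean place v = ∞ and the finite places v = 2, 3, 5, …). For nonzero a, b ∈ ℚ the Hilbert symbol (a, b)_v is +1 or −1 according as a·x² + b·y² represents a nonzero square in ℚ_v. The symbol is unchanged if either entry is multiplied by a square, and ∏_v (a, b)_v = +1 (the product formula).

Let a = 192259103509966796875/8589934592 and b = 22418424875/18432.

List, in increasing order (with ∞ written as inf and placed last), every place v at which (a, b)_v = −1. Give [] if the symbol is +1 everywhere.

(a, b) ≡ (230, 69190) mod (ℚ^×)²; places V = {2, 3, 5, 7, 11, 13, 17, 23, 37, ∞}.
(a,b)_11: α=2, u≡7; β=1, v≡1 (mod 11); (7|11)=-1, (1|11)=+1; sign (−1)^0·-1^1·+1^2 = -1.
(a,b)_37: α=2, u≡6; β=1, v≡24 (mod 37); (6|37)=-1, (24|37)=-1; sign (−1)^0·-1^1·-1^2 = -1.
(a,b)_∞: sgn(230)=+, sgn(69190)=+, so +1.
(a,b)_7: α=0, u≡5; β=2, v≡2 (mod 7); (5|7)=-1, (2|7)=+1; sign (−1)^0·-1^2·+1^0 = +1.
(a,b)_13: α=2, u≡4; β=0, v≡12 (mod 13); (4|13)=+1, (12|13)=+1; sign (−1)^0·+1^0·+1^2 = +1.
(a,b)_17: α=2, u≡13; β=1, v≡6 (mod 17); (13|17)=+1, (6|17)=-1; sign (−1)^0·+1^1·-1^2 = +1.
(a,b)_5: α=9, u≡4; β=3, v≡2 (mod 5); (4|5)=+1, (2|5)=-1; sign (−1)^0·+1^3·-1^9 = -1.
(a,b)_3: α=0, u≡2; β=-2, v≡1 (mod 3); (2|3)=-1, (1|3)=+1; sign (−1)^0·-1^-2·+1^0 = +1.
(a,b)_23: α=3, u≡5; β=2, v≡2 (mod 23); (5|23)=-1, (2|23)=+1; sign (−1)^0·-1^2·+1^3 = +1.
(a,b)_2: α=-33, β=-11; u≡3, v≡3 (mod 8); ε(u)ε(v)=1·1, αω(v)=-33·1, βω(u)=-11·1; sum ≡ 1  ⇒  -1.
(230, 69190 / ℚ) ramifies at {2, 5, 11, 37}: a division algebra.

[2, 5, 11, 37]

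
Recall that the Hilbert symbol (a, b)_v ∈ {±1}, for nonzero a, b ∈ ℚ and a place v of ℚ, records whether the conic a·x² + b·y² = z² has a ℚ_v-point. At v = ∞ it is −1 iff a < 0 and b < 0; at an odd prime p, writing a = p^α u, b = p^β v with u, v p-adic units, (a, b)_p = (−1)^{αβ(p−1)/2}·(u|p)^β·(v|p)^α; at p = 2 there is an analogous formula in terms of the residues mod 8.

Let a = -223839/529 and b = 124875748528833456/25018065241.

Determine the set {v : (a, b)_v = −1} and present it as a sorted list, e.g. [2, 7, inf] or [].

[11, 17]

(a, b) ≡ (-24871, 11) mod (ℚ^×)²; places V = {2, 3, 7, 11, 13, 17, 19, 23, ∞}.
(a,b)_17: α=1, u≡4; β=4, v≡11 (mod 17); (4|17)=+1, (11|17)=-1; sign (−1)^0·+1^4·-1^1 = -1.
(a,b)_23: α=-2, u≡20; β=-6, v≡17 (mod 23); (20|23)=-1, (17|23)=-1; sign (−1)^0·-1^-6·-1^-2 = +1.
(a,b)_7: α=1, u≡5; β=4, v≡2 (mod 7); (5|7)=-1, (2|7)=+1; sign (−1)^0·-1^4·+1^1 = +1.
(a,b)_3: α=2, u≡2; β=4, v≡2 (mod 3); (2|3)=-1, (2|3)=-1; sign (−1)^0·-1^4·-1^2 = +1.
(a,b)_13: α=0, u≡11; β=-2, v≡11 (mod 13); (11|13)=-1, (11|13)=-1; sign (−1)^0·-1^-2·-1^0 = +1.
(a,b)_19: α=1, u≡13; β=2, v≡9 (mod 19); (13|19)=-1, (9|19)=+1; sign (−1)^0·-1^2·+1^1 = +1.
(a,b)_2: α=0, β=4; u≡1, v≡3 (mod 8); ε(u)ε(v)=0·1, αω(v)=0·1, βω(u)=4·0; sum ≡ 0  ⇒  +1.
(a,b)_∞: sgn(-24871)=−, sgn(11)=+, so +1.
(a,b)_11: α=1, u≡1; β=3, v≡5 (mod 11); (1|11)=+1, (5|11)=+1; sign (−1)^1·+1^3·+1^1 = -1.
Ram(-24871, 11) = {11, 17}; no ℚ_11-point on the conic.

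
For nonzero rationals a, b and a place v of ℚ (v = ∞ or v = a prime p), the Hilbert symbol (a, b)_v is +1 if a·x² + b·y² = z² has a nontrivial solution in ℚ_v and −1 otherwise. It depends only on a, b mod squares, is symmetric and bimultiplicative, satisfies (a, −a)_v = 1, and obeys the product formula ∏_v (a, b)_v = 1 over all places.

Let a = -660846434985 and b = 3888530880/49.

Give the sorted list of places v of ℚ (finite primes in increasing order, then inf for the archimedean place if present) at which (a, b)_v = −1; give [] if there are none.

[2, 3, 5, 19]

Mod squares: a ≡ -2185, b ≡ 114855. Check v ∈ {∞, 2, 3, 5, 7, 11, 13, 17, 19, 23, 31}.
v=2: v_2(a)=0, v_2(b)=6; units ≡ 7, 7 (mod 8); ε·ε+αω+βω = 1·1+0·0+6·0 ≡ 1  ⇒  (a,b)_2 = -1.
v=5: a=5^1·(≡3), b=5^1·(≡4) mod 5; (3|5)=-1, (4|5)=+1; (−1)^{1·1·2}·(-1)^1·(+1)^1 = -1.
v=3: a=3^2·(≡2), b=3^1·(≡2) mod 3; (2|3)=-1, (2|3)=-1; (−1)^{2·1·1}·(-1)^1·(-1)^2 = -1.
v=11: a=11^2·(≡3), b=11^0·(≡5) mod 11; (3|11)=+1, (5|11)=+1; (−1)^{2·0·5}·(+1)^0·(+1)^2 = +1.
v=31: a=31^2·(≡20), b=31^1·(≡7) mod 31; (20|31)=+1, (7|31)=+1; (−1)^{2·1·15}·(+1)^1·(+1)^2 = +1.
v=17: a=17^2·(≡4), b=17^0·(≡12) mod 17; (4|17)=+1, (12|17)=-1; (−1)^{2·0·8}·(+1)^0·(-1)^2 = +1.
v=23: a=23^1·(≡19), b=23^2·(≡4) mod 23; (19|23)=-1, (4|23)=+1; (−1)^{1·2·11}·(-1)^2·(+1)^1 = +1.
v=7: a=7^0·(≡5), b=7^-2·(≡3) mod 7; (5|7)=-1, (3|7)=-1; (−1)^{0·-2·3}·(-1)^-2·(-1)^0 = +1.
v=19: a=19^1·(≡2), b=19^1·(≡15) mod 19; (2|19)=-1, (15|19)=-1; (−1)^{1·1·9}·(-1)^1·(-1)^1 = -1.
v=13: a=13^0·(≡4), b=13^1·(≡11) mod 13; (4|13)=+1, (11|13)=-1; (−1)^{0·1·6}·(+1)^1·(-1)^0 = +1.
v=∞: -2185 < 0 and 114855 > 0  ⇒  (a,b)_∞ = +1.
(-2185, 114855 / ℚ) ramifies at {2, 3, 5, 19}: a division algebra.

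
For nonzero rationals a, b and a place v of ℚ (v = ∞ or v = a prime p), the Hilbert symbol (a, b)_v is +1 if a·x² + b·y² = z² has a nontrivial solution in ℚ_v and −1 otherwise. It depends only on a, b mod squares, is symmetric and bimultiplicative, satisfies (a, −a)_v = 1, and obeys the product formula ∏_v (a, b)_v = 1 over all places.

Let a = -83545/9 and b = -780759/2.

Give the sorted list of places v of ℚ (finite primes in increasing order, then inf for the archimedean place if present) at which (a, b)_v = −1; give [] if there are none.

[5, 7, 17, inf]

(a, b) ≡ (-1705, -238) mod (ℚ^×)²; places V = {2, 3, 5, 7, 11, 17, 31, ∞}.
(a,b)_7: α=2, u≡5; β=1, v≡4 (mod 7); (5|7)=-1, (4|7)=+1; sign (−1)^0·-1^1·+1^2 = -1.
(a,b)_2: α=0, β=-1; u≡7, v≡1 (mod 8); ε(u)ε(v)=1·0, αω(v)=0·0, βω(u)=-1·0; sum ≡ 0  ⇒  +1.
(a,b)_11: α=1, u≡8; β=0, v≡5 (mod 11); (8|11)=-1, (5|11)=+1; sign (−1)^0·-1^0·+1^1 = +1.
(a,b)_5: α=1, u≡4; β=0, v≡3 (mod 5); (4|5)=+1, (3|5)=-1; sign (−1)^0·+1^0·-1^1 = -1.
(a,b)_17: α=0, u≡3; β=1, v≡12 (mod 17); (3|17)=-1, (12|17)=-1; sign (−1)^0·-1^1·-1^0 = -1.
(a,b)_31: α=1, u≡14; β=0, v≡19 (mod 31); (14|31)=+1, (19|31)=+1; sign (−1)^0·+1^0·+1^1 = +1.
(a,b)_∞: sgn(-1705)=−, sgn(-238)=−, so -1.
(a,b)_3: α=-2, u≡2; β=8, v≡2 (mod 3); (2|3)=-1, (2|3)=-1; sign (−1)^0·-1^8·-1^-2 = +1.
|Ram(-1705, -238)| = 4, even; anisotropic at {5, 7, 17, ∞}.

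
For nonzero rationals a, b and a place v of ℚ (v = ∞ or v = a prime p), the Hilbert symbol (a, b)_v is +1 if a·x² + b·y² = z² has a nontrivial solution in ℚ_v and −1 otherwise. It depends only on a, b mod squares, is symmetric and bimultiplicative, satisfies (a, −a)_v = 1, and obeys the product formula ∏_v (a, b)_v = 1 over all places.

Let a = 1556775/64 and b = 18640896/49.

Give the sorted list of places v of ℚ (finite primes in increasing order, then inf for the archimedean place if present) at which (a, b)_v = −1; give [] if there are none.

Mod squares: a ≡ 6919, b ≡ 4551. Check v ∈ {∞, 2, 3, 5, 7, 11, 17, 37, 41}.
v=17: a=17^1·(≡1), b=17^0·(≡6) mod 17; (1|17)=+1, (6|17)=-1; (−1)^{1·0·8}·(+1)^0·(-1)^1 = -1.
v=37: a=37^1·(≡29), b=37^1·(≡26) mod 37; (29|37)=-1, (26|37)=+1; (−1)^{1·1·18}·(-1)^1·(+1)^1 = -1.
v=3: a=3^2·(≡1), b=3^1·(≡2) mod 3; (1|3)=+1, (2|3)=-1; (−1)^{2·1·1}·(+1)^1·(-1)^2 = +1.
v=11: a=11^1·(≡6), b=11^0·(≡2) mod 11; (6|11)=-1, (2|11)=-1; (−1)^{1·0·5}·(-1)^0·(-1)^1 = -1.
v=7: a=7^0·(≡3), b=7^-2·(≡1) mod 7; (3|7)=-1, (1|7)=+1; (−1)^{0·-2·3}·(-1)^-2·(+1)^0 = +1.
v=41: a=41^0·(≡2), b=41^1·(≡6) mod 41; (2|41)=+1, (6|41)=-1; (−1)^{0·1·20}·(+1)^1·(-1)^0 = +1.
v=∞: 6919 > 0 and 4551 > 0  ⇒  (a,b)_∞ = +1.
v=2: v_2(a)=-6, v_2(b)=12; units ≡ 7, 7 (mod 8); ε·ε+αω+βω = 1·1+-6·0+12·0 ≡ 1  ⇒  (a,b)_2 = -1.
v=5: a=5^2·(≡4), b=5^0·(≡4) mod 5; (4|5)=+1, (4|5)=+1; (−1)^{2·0·2}·(+1)^0·(+1)^2 = +1.
|Ram(6919, 4551)| = 4, even; anisotropic at {2, 11, 17, 37}.

[2, 11, 17, 37]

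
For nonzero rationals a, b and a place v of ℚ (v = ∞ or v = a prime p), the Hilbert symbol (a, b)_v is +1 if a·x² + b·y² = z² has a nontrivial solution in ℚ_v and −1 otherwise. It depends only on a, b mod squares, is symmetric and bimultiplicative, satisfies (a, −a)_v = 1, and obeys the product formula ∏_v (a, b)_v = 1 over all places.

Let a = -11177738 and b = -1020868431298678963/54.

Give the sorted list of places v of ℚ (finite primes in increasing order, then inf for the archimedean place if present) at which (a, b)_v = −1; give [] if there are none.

(a, b) ≡ (-92378, -4002) mod (ℚ^×)²; places V = {2, 3, 7, 11, 13, 17, 19, 23, 29, ∞}.
(a,b)_3: α=0, u≡1; β=-3, v≡1 (mod 3); (1|3)=+1, (1|3)=+1; sign (−1)^0·+1^-3·+1^0 = +1.
(a,b)_2: α=1, β=-1; u≡3, v≡7 (mod 8); ε(u)ε(v)=1·1, αω(v)=1·0, βω(u)=-1·1; sum ≡ 0  ⇒  +1.
(a,b)_17: α=1, u≡12; β=2, v≡11 (mod 17); (12|17)=-1, (11|17)=-1; sign (−1)^0·-1^2·-1^1 = -1.
(a,b)_11: α=3, u≡6; β=6, v≡7 (mod 11); (6|11)=-1, (7|11)=-1; sign (−1)^0·-1^6·-1^3 = -1.
(a,b)_23: α=0, u≡9; β=1, v≡22 (mod 23); (9|23)=+1, (22|23)=-1; sign (−1)^0·+1^1·-1^0 = +1.
(a,b)_19: α=1, u≡14; β=2, v≡11 (mod 19); (14|19)=-1, (11|19)=+1; sign (−1)^0·-1^2·+1^1 = +1.
(a,b)_7: α=0, u≡2; β=2, v≡1 (mod 7); (2|7)=+1, (1|7)=+1; sign (−1)^0·+1^2·+1^0 = +1.
(a,b)_∞: sgn(-92378)=−, sgn(-4002)=−, so -1.
(a,b)_29: α=0, u≡22; β=1, v≡24 (mod 29); (22|29)=+1, (24|29)=+1; sign (−1)^0·+1^1·+1^0 = +1.
(a,b)_13: α=1, u≡7; β=2, v≡2 (mod 13); (7|13)=-1, (2|13)=-1; sign (−1)^0·-1^2·-1^1 = -1.
(-92378, -4002 / ℚ) ramifies at {11, 13, 17, ∞}: a division algebra.

[11, 13, 17, inf]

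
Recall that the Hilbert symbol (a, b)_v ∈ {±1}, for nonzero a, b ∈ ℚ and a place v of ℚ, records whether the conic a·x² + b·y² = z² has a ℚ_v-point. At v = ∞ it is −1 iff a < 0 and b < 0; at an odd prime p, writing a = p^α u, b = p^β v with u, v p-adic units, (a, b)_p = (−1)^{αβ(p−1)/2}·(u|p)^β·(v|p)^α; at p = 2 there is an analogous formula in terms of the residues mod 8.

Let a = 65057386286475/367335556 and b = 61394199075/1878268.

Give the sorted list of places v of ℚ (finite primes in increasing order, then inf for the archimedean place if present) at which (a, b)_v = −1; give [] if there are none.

[3, 11]

(a, b) ≡ (11, 21) mod (ℚ^×)²; places V = {2, 3, 5, 7, 11, 17, 37, ∞}.
(a,b)_37: α=-4, u≡1; β=-2, v≡21 (mod 37); (1|37)=+1, (21|37)=+1; sign (−1)^0·+1^-2·+1^-4 = +1.
(a,b)_∞: sgn(11)=+, sgn(21)=+, so +1.
(a,b)_11: α=3, u≡1; β=2, v≡7 (mod 11); (1|11)=+1, (7|11)=-1; sign (−1)^0·+1^2·-1^3 = -1.
(a,b)_5: α=2, u≡4; β=2, v≡1 (mod 5); (4|5)=+1, (1|5)=+1; sign (−1)^0·+1^2·+1^2 = +1.
(a,b)_3: α=4, u≡2; β=5, v≡1 (mod 3); (2|3)=-1, (1|3)=+1; sign (−1)^0·-1^5·+1^4 = -1.
(a,b)_17: α=6, u≡12; β=4, v≡2 (mod 17); (12|17)=-1, (2|17)=+1; sign (−1)^0·-1^4·+1^6 = +1.
(a,b)_7: α=-2, u≡2; β=-3, v≡3 (mod 7); (2|7)=+1, (3|7)=-1; sign (−1)^0·+1^-3·-1^-2 = +1.
(a,b)_2: α=-2, β=-2; u≡3, v≡5 (mod 8); ε(u)ε(v)=1·0, αω(v)=-2·1, βω(u)=-2·1; sum ≡ 0  ⇒  +1.
Ram(11, 21) = {3, 11}; no ℚ_3-point on the conic.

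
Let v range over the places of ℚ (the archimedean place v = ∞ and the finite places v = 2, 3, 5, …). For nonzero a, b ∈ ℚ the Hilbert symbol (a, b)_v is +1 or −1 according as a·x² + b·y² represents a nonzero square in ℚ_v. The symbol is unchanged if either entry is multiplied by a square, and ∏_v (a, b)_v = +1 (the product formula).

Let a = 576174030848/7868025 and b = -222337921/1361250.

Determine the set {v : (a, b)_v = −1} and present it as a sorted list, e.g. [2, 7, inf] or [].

(a, b) ≡ (38, -2) mod (ℚ^×)²; places V = {2, 3, 5, 11, 13, 17, 19, 31, 37, ∞}.
(a,b)_19: α=1, u≡12; β=0, v≡7 (mod 19); (12|19)=-1, (7|19)=+1; sign (−1)^0·-1^0·+1^1 = +1.
(a,b)_∞: sgn(38)=+, sgn(-2)=−, so +1.
(a,b)_37: α=2, u≡25; β=2, v≡14 (mod 37); (25|37)=+1, (14|37)=-1; sign (−1)^0·+1^2·-1^2 = +1.
(a,b)_3: α=-2, u≡2; β=-2, v≡1 (mod 3); (2|3)=-1, (1|3)=+1; sign (−1)^0·-1^-2·+1^-2 = +1.
(a,b)_13: α=2, u≡3; β=2, v≡8 (mod 13); (3|13)=+1, (8|13)=-1; sign (−1)^0·+1^2·-1^2 = +1.
(a,b)_11: α=-2, u≡5; β=-2, v≡1 (mod 11); (5|11)=+1, (1|11)=+1; sign (−1)^0·+1^-2·+1^-2 = +1.
(a,b)_5: α=-2, u≡3; β=-4, v≡3 (mod 5); (3|5)=-1, (3|5)=-1; sign (−1)^0·-1^-4·-1^-2 = +1.
(a,b)_31: α=0, u≡14; β=2, v≡6 (mod 31); (14|31)=+1, (6|31)=-1; sign (−1)^0·+1^2·-1^0 = +1.
(a,b)_2: α=17, β=-1; u≡3, v≡7 (mod 8); ε(u)ε(v)=1·1, αω(v)=17·0, βω(u)=-1·1; sum ≡ 0  ⇒  +1.
(a,b)_17: α=-2, u≡4; β=0, v≡9 (mod 17); (4|17)=+1, (9|17)=+1; sign (−1)^0·+1^0·+1^-2 = +1.
Ram(a, b) = ∅: the form 38·x² + -2·y² − z² is isotropic over every ℚ_v, so by Hasse–Minkowski it is isotropic over ℚ.

[]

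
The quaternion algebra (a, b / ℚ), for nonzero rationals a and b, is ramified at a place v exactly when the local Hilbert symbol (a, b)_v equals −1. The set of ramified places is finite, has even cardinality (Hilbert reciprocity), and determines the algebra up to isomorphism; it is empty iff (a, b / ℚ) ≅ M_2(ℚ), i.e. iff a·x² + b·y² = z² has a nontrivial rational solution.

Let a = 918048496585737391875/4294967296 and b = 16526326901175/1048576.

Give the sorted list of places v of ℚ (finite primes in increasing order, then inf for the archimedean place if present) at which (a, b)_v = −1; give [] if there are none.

(a, b) ≡ (483, 23) mod (ℚ^×)²; places V = {2, 3, 5, 7, 11, 13, 23, ∞}.
(a,b)_5: α=4, u≡2; β=2, v≡2 (mod 5); (2|5)=-1, (2|5)=-1; sign (−1)^0·-1^2·-1^4 = +1.
(a,b)_2: α=-32, β=-20; u≡3, v≡7 (mod 8); ε(u)ε(v)=1·1, αω(v)=-32·0, βω(u)=-20·1; sum ≡ 1  ⇒  -1.
(a,b)_23: α=5, u≡19; β=3, v≡2 (mod 23); (19|23)=-1, (2|23)=+1; sign (−1)^1·-1^3·+1^5 = +1.
(a,b)_3: α=13, u≡2; β=8, v≡2 (mod 3); (2|3)=-1, (2|3)=-1; sign (−1)^0·-1^8·-1^13 = -1.
(a,b)_7: α=1, u≡5; β=2, v≡2 (mod 7); (5|7)=-1, (2|7)=+1; sign (−1)^0·-1^2·+1^1 = +1.
(a,b)_13: α=2, u≡7; β=2, v≡10 (mod 13); (7|13)=-1, (10|13)=+1; sign (−1)^0·-1^2·+1^2 = +1.
(a,b)_11: α=2, u≡7; β=0, v≡3 (mod 11); (7|11)=-1, (3|11)=+1; sign (−1)^0·-1^0·+1^2 = +1.
(a,b)_∞: sgn(483)=+, sgn(23)=+, so +1.
Ram(483, 23) = {2, 3}; no ℚ_2-point on the conic.

[2, 3]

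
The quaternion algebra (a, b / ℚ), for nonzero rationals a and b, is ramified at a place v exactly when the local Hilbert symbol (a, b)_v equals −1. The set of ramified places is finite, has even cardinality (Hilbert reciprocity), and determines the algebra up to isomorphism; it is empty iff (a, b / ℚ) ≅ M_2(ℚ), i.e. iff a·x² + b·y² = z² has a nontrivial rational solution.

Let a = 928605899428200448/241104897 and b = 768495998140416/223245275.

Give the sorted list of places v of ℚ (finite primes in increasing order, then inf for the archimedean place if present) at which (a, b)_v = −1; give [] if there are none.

Mod squares: a ≡ 8151, b ≡ 209. Check v ∈ {∞, 2, 3, 5, 7, 11, 13, 17, 19, 47, 53}.
v=17: a=17^-2·(≡4), b=17^-2·(≡6) mod 17; (4|17)=+1, (6|17)=-1; (−1)^{-2·-2·8}·(+1)^-2·(-1)^-2 = +1.
v=47: a=47^2·(≡43), b=47^0·(≡27) mod 47; (43|47)=-1, (27|47)=+1; (−1)^{2·0·23}·(-1)^0·(+1)^2 = +1.
v=∞: 8151 > 0 and 209 > 0  ⇒  (a,b)_∞ = +1.
v=53: a=53^-2·(≡25), b=53^-2·(≡14) mod 53; (25|53)=+1, (14|53)=-1; (−1)^{-2·-2·26}·(+1)^-2·(-1)^-2 = +1.
v=19: a=19^1·(≡4), b=19^1·(≡1) mod 19; (4|19)=+1, (1|19)=+1; (−1)^{1·1·9}·(+1)^1·(+1)^1 = -1.
v=2: v_2(a)=22, v_2(b)=16; units ≡ 7, 1 (mod 8); ε·ε+αω+βω = 1·0+22·0+16·0 ≡ 0  ⇒  (a,b)_2 = +1.
v=13: a=13^3·(≡12), b=13^4·(≡9) mod 13; (12|13)=+1, (9|13)=+1; (−1)^{3·4·6}·(+1)^4·(+1)^3 = +1.
v=5: a=5^0·(≡4), b=5^-2·(≡1) mod 5; (4|5)=+1, (1|5)=+1; (−1)^{0·-2·2}·(+1)^-2·(+1)^0 = +1.
v=11: a=11^-1·(≡3), b=11^-1·(≡6) mod 11; (3|11)=+1, (6|11)=-1; (−1)^{-1·-1·5}·(+1)^-1·(-1)^-1 = +1.
v=7: a=7^4·(≡6), b=7^4·(≡6) mod 7; (6|7)=-1, (6|7)=-1; (−1)^{4·4·3}·(-1)^4·(-1)^4 = +1.
v=3: a=3^-3·(≡2), b=3^2·(≡2) mod 3; (2|3)=-1, (2|3)=-1; (−1)^{-3·2·1}·(-1)^2·(-1)^-3 = -1.
Ram(8151, 209) = {3, 19}; no ℚ_3-point on the conic.

[3, 19]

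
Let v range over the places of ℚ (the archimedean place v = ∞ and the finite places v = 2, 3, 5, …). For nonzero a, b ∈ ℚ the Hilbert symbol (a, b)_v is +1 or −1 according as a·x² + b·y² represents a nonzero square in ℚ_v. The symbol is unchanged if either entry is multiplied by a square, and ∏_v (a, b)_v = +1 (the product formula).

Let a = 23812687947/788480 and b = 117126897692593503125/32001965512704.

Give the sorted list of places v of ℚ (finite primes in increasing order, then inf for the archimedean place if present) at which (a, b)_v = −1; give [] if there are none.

[5, 11]

(a, b) ≡ (2310, 30) mod (ℚ^×)²; places V = {2, 3, 5, 7, 11, 41, 53, ∞}.
(a,b)_53: α=2, u≡14; β=4, v≡19 (mod 53); (14|53)=-1, (19|53)=-1; sign (−1)^0·-1^4·-1^2 = +1.
(a,b)_7: α=-1, u≡2; β=0, v≡1 (mod 7); (2|7)=+1, (1|7)=+1; sign (−1)^0·+1^0·+1^-1 = +1.
(a,b)_5: α=-1, u≡2; β=5, v≡4 (mod 5); (2|5)=-1, (4|5)=+1; sign (−1)^0·-1^5·+1^-1 = -1.
(a,b)_41: α=4, u≡7; β=6, v≡13 (mod 41); (7|41)=-1, (13|41)=-1; sign (−1)^0·-1^6·-1^4 = +1.
(a,b)_3: α=1, u≡2; β=-17, v≡1 (mod 3); (2|3)=-1, (1|3)=+1; sign (−1)^1·-1^-17·+1^1 = +1.
(a,b)_∞: sgn(2310)=+, sgn(30)=+, so +1.
(a,b)_2: α=-11, β=-11; u≡3, v≡7 (mod 8); ε(u)ε(v)=1·1, αω(v)=-11·0, βω(u)=-11·1; sum ≡ 0  ⇒  +1.
(a,b)_11: α=-1, u≡1; β=-2, v≡10 (mod 11); (1|11)=+1, (10|11)=-1; sign (−1)^0·+1^-2·-1^-1 = -1.
Ram(2310, 30) = {5, 11}; no ℚ_5-point on the conic.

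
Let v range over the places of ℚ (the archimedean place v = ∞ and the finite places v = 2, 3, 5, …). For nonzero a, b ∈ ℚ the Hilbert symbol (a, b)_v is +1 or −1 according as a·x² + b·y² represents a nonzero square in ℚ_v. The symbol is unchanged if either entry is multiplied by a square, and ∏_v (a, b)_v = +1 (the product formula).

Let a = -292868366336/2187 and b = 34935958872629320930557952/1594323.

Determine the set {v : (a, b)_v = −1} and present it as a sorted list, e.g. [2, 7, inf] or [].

[3, 31]

(a, b) ≡ (-214503198, 399) mod (ℚ^×)²; places V = {2, 3, 7, 13, 19, 23, 29, 31, ∞}.
(a,b)_7: α=1, u≡6; β=5, v≡4 (mod 7); (6|7)=-1, (4|7)=+1; sign (−1)^1·-1^5·+1^1 = +1.
(a,b)_∞: sgn(-214503198)=−, sgn(399)=+, so +1.
(a,b)_29: α=1, u≡20; β=2, v≡9 (mod 29); (20|29)=+1, (9|29)=+1; sign (−1)^0·+1^2·+1^1 = +1.
(a,b)_19: α=1, u≡11; β=3, v≡12 (mod 19); (11|19)=+1, (12|19)=-1; sign (−1)^1·+1^3·-1^1 = +1.
(a,b)_23: α=1, u≡7; β=2, v≡16 (mod 23); (7|23)=-1, (16|23)=+1; sign (−1)^0·-1^2·+1^1 = +1.
(a,b)_13: α=1, u≡12; β=2, v≡4 (mod 13); (12|13)=+1, (4|13)=+1; sign (−1)^0·+1^2·+1^1 = +1.
(a,b)_3: α=-7, u≡1; β=-13, v≡1 (mod 3); (1|3)=+1, (1|3)=+1; sign (−1)^1·+1^-13·+1^-7 = -1.
(a,b)_2: α=13, β=22; u≡1, v≡7 (mod 8); ε(u)ε(v)=0·1, αω(v)=13·0, βω(u)=22·0; sum ≡ 0  ⇒  +1.
(a,b)_31: α=1, u≡29; β=2, v≡13 (mod 31); (29|31)=-1, (13|31)=-1; sign (−1)^0·-1^2·-1^1 = -1.
|Ram(-214503198, 399)| = 2, even; anisotropic at {3, 31}.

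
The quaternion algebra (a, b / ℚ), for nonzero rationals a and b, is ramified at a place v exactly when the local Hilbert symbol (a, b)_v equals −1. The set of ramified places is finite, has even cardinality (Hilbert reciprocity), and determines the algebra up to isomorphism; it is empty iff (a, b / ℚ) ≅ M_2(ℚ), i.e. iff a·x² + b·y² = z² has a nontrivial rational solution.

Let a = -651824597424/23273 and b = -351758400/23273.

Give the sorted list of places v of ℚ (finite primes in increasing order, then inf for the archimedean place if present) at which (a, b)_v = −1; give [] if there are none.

Mod squares: a ≡ -3095547, b ≡ -10353. Check v ∈ {∞, 2, 3, 5, 7, 11, 13, 17, 19, 23, 29, 37, 43}.
v=7: a=7^1·(≡2), b=7^1·(≡3) mod 7; (2|7)=+1, (3|7)=-1; (−1)^{1·1·3}·(+1)^1·(-1)^1 = +1.
v=17: a=17^-1·(≡4), b=17^-1·(≡14) mod 17; (4|17)=+1, (14|17)=-1; (−1)^{-1·-1·8}·(+1)^-1·(-1)^-1 = -1.
v=3: a=3^1·(≡1), b=3^1·(≡2) mod 3; (1|3)=+1, (2|3)=-1; (−1)^{1·1·1}·(+1)^1·(-1)^1 = +1.
v=13: a=13^1·(≡6), b=13^0·(≡11) mod 13; (6|13)=-1, (11|13)=-1; (−1)^{1·0·6}·(-1)^0·(-1)^1 = -1.
v=29: a=29^1·(≡9), b=29^1·(≡25) mod 29; (9|29)=+1, (25|29)=+1; (−1)^{1·1·14}·(+1)^1·(+1)^1 = +1.
v=19: a=19^0·(≡11), b=19^2·(≡2) mod 19; (11|19)=+1, (2|19)=-1; (−1)^{0·2·9}·(+1)^2·(-1)^0 = +1.
v=11: a=11^2·(≡6), b=11^0·(≡5) mod 11; (6|11)=-1, (5|11)=+1; (−1)^{2·0·5}·(-1)^0·(+1)^2 = +1.
v=23: a=23^1·(≡14), b=23^0·(≡19) mod 23; (14|23)=-1, (19|23)=-1; (−1)^{1·0·11}·(-1)^0·(-1)^1 = -1.
v=37: a=37^-2·(≡36), b=37^-2·(≡7) mod 37; (36|37)=+1, (7|37)=+1; (−1)^{-2·-2·18}·(+1)^-2·(+1)^-2 = +1.
v=5: a=5^0·(≡2), b=5^2·(≡3) mod 5; (2|5)=-1, (3|5)=-1; (−1)^{0·2·2}·(-1)^2·(-1)^0 = +1.
v=2: v_2(a)=4, v_2(b)=6; units ≡ 5, 7 (mod 8); ε·ε+αω+βω = 0·1+4·0+6·1 ≡ 0  ⇒  (a,b)_2 = +1.
v=43: a=43^2·(≡10), b=43^0·(≡9) mod 43; (10|43)=+1, (9|43)=+1; (−1)^{2·0·21}·(+1)^0·(+1)^2 = +1.
v=∞: -3095547 < 0 and -10353 < 0  ⇒  (a,b)_∞ = -1.
(-3095547, -10353 / ℚ) ramifies at {13, 17, 23, ∞}: a division algebra.

[13, 17, 23, inf]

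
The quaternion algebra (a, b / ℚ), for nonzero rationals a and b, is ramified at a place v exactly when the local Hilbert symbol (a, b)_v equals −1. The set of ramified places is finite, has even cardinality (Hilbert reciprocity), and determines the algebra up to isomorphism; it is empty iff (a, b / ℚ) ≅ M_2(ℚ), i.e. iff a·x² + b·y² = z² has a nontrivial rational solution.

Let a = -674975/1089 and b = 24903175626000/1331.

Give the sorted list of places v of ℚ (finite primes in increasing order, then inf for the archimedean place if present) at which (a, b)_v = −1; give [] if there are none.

[11, 29]

(a, b) ≡ (-551, 5115) mod (ℚ^×)²; places V = {2, 3, 5, 7, 11, 19, 29, 31, ∞}.
(a,b)_7: α=2, u≡2; β=2, v≡3 (mod 7); (2|7)=+1, (3|7)=-1; sign (−1)^0·+1^2·-1^2 = +1.
(a,b)_2: α=0, β=4; u≡1, v≡3 (mod 8); ε(u)ε(v)=0·1, αω(v)=0·1, βω(u)=4·0; sum ≡ 0  ⇒  +1.
(a,b)_∞: sgn(-551)=−, sgn(5115)=+, so +1.
(a,b)_31: α=0, u≡28; β=1, v≡14 (mod 31); (28|31)=+1, (14|31)=+1; sign (−1)^0·+1^1·+1^0 = +1.
(a,b)_29: α=1, u≡8; β=2, v≡11 (mod 29); (8|29)=-1, (11|29)=-1; sign (−1)^0·-1^2·-1^1 = -1.
(a,b)_3: α=-2, u≡1; β=3, v≡1 (mod 3); (1|3)=+1, (1|3)=+1; sign (−1)^0·+1^3·+1^-2 = +1.
(a,b)_19: α=1, u≡4; β=2, v≡9 (mod 19); (4|19)=+1, (9|19)=+1; sign (−1)^0·+1^2·+1^1 = +1.
(a,b)_11: α=-2, u≡2; β=-3, v≡1 (mod 11); (2|11)=-1, (1|11)=+1; sign (−1)^0·-1^-3·+1^-2 = -1.
(a,b)_5: α=2, u≡4; β=3, v≡3 (mod 5); (4|5)=+1, (3|5)=-1; sign (−1)^0·+1^3·-1^2 = +1.
(-551, 5115 / ℚ) ramifies at {11, 29}: a division algebra.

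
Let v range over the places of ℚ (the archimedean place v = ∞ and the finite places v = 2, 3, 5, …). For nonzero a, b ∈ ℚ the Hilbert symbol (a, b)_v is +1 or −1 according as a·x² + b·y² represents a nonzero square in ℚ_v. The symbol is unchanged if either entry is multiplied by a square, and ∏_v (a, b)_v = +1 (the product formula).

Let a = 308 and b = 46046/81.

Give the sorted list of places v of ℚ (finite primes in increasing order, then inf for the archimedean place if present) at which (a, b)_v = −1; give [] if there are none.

[2, 11]

Mod squares: a ≡ 77, b ≡ 46046. Check v ∈ {∞, 2, 3, 7, 11, 13, 23}.
v=2: v_2(a)=2, v_2(b)=1; units ≡ 5, 7 (mod 8); ε·ε+αω+βω = 0·1+2·0+1·1 ≡ 1  ⇒  (a,b)_2 = -1.
v=∞: 77 > 0 and 46046 > 0  ⇒  (a,b)_∞ = +1.
v=11: a=11^1·(≡6), b=11^1·(≡7) mod 11; (6|11)=-1, (7|11)=-1; (−1)^{1·1·5}·(-1)^1·(-1)^1 = -1.
v=7: a=7^1·(≡2), b=7^1·(≡3) mod 7; (2|7)=+1, (3|7)=-1; (−1)^{1·1·3}·(+1)^1·(-1)^1 = +1.
v=23: a=23^0·(≡9), b=23^1·(≡2) mod 23; (9|23)=+1, (2|23)=+1; (−1)^{0·1·11}·(+1)^1·(+1)^0 = +1.
v=3: a=3^0·(≡2), b=3^-4·(≡2) mod 3; (2|3)=-1, (2|3)=-1; (−1)^{0·-4·1}·(-1)^-4·(-1)^0 = +1.
v=13: a=13^0·(≡9), b=13^1·(≡2) mod 13; (9|13)=+1, (2|13)=-1; (−1)^{0·1·6}·(+1)^1·(-1)^0 = +1.
|Ram(77, 46046)| = 2, even; anisotropic at {2, 11}.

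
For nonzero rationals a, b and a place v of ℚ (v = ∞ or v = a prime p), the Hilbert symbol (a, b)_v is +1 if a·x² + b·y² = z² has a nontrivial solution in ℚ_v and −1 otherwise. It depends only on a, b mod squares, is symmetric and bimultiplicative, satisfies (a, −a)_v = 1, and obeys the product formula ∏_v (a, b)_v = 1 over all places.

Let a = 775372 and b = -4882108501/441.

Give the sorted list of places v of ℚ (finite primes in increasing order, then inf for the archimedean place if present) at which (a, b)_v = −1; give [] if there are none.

(a, b) ≡ (1147, -16893109) mod (ℚ^×)²; places V = {2, 3, 7, 13, 17, 19, 23, 29, 31, 37, 43, ∞}.
(a,b)_31: α=1, u≡26; β=1, v≡1 (mod 31); (26|31)=-1, (1|31)=+1; sign (−1)^1·-1^1·+1^1 = +1.
(a,b)_23: α=0, u≡19; β=1, v≡14 (mod 23); (19|23)=-1, (14|23)=-1; sign (−1)^0·-1^1·-1^0 = -1.
(a,b)_37: α=1, u≡14; β=0, v≡5 (mod 37); (14|37)=-1, (5|37)=-1; sign (−1)^0·-1^0·-1^1 = -1.
(a,b)_∞: sgn(1147)=+, sgn(-16893109)=−, so +1.
(a,b)_17: α=0, u≡2; β=2, v≡5 (mod 17); (2|17)=+1, (5|17)=-1; sign (−1)^0·+1^2·-1^0 = +1.
(a,b)_19: α=0, u≡1; β=1, v≡13 (mod 19); (1|19)=+1, (13|19)=-1; sign (−1)^0·+1^1·-1^0 = +1.
(a,b)_13: α=2, u≡12; β=0, v≡10 (mod 13); (12|13)=+1, (10|13)=+1; sign (−1)^0·+1^0·+1^2 = +1.
(a,b)_29: α=0, u≡28; β=1, v≡19 (mod 29); (28|29)=+1, (19|29)=-1; sign (−1)^0·+1^1·-1^0 = +1.
(a,b)_43: α=0, u≡39; β=1, v≡32 (mod 43); (39|43)=-1, (32|43)=-1; sign (−1)^0·-1^1·-1^0 = -1.
(a,b)_2: α=2, β=0; u≡3, v≡3 (mod 8); ε(u)ε(v)=1·1, αω(v)=2·1, βω(u)=0·1; sum ≡ 1  ⇒  -1.
(a,b)_7: α=0, u≡3; β=-2, v≡5 (mod 7); (3|7)=-1, (5|7)=-1; sign (−1)^0·-1^-2·-1^0 = +1.
(a,b)_3: α=0, u≡1; β=-2, v≡2 (mod 3); (1|3)=+1, (2|3)=-1; sign (−1)^0·+1^-2·-1^0 = +1.
Ram(1147, -16893109) = {2, 23, 37, 43}; no ℚ_2-point on the conic.

[2, 23, 37, 43]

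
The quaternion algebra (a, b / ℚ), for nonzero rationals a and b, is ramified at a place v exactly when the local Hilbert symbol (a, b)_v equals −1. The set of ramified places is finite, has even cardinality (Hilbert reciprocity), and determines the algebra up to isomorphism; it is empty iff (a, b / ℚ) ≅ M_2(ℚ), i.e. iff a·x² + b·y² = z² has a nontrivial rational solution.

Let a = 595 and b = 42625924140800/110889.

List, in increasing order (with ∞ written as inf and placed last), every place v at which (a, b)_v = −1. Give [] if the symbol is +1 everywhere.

[2, 5, 17, 23]

(a, b) ≡ (595, 23) mod (ℚ^×)²; places V = {2, 3, 5, 7, 11, 13, 17, 23, 37, ∞}.
(a,b)_3: α=0, u≡1; β=-4, v≡2 (mod 3); (1|3)=+1, (2|3)=-1; sign (−1)^0·+1^-4·-1^0 = +1.
(a,b)_7: α=1, u≡1; β=2, v≡1 (mod 7); (1|7)=+1, (1|7)=+1; sign (−1)^0·+1^2·+1^1 = +1.
(a,b)_17: α=1, u≡1; β=2, v≡6 (mod 17); (1|17)=+1, (6|17)=-1; sign (−1)^0·+1^2·-1^1 = -1.
(a,b)_∞: sgn(595)=+, sgn(23)=+, so +1.
(a,b)_2: α=0, β=8; u≡3, v≡7 (mod 8); ε(u)ε(v)=1·1, αω(v)=0·0, βω(u)=8·1; sum ≡ 1  ⇒  -1.
(a,b)_37: α=0, u≡3; β=-2, v≡18 (mod 37); (3|37)=+1, (18|37)=-1; sign (−1)^0·+1^-2·-1^0 = +1.
(a,b)_23: α=0, u≡20; β=1, v≡9 (mod 23); (20|23)=-1, (9|23)=+1; sign (−1)^0·-1^1·+1^0 = -1.
(a,b)_5: α=1, u≡4; β=2, v≡3 (mod 5); (4|5)=+1, (3|5)=-1; sign (−1)^0·+1^2·-1^1 = -1.
(a,b)_11: α=0, u≡1; β=2, v≡5 (mod 11); (1|11)=+1, (5|11)=+1; sign (−1)^0·+1^2·+1^0 = +1.
(a,b)_13: α=0, u≡10; β=2, v≡10 (mod 13); (10|13)=+1, (10|13)=+1; sign (−1)^0·+1^2·+1^0 = +1.
(595, 23 / ℚ) ramifies at {2, 5, 17, 23}: a division algebra.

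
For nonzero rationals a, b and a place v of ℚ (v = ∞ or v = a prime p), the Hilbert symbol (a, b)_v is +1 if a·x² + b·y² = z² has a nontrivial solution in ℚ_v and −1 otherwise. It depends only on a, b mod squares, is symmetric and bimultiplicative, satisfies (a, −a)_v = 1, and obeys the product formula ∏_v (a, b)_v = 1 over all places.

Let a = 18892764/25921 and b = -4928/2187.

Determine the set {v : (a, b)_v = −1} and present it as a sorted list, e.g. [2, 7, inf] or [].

[3, 31]

Mod squares: a ≡ 6479, b ≡ -231. Check v ∈ {∞, 2, 3, 7, 11, 19, 23, 31}.
v=11: a=11^1·(≡10), b=11^1·(≡4) mod 11; (10|11)=-1, (4|11)=+1; (−1)^{1·1·5}·(-1)^1·(+1)^1 = +1.
v=7: a=7^-2·(≡4), b=7^1·(≡1) mod 7; (4|7)=+1, (1|7)=+1; (−1)^{-2·1·3}·(+1)^1·(+1)^-2 = +1.
v=3: a=3^6·(≡2), b=3^-7·(≡1) mod 3; (2|3)=-1, (1|3)=+1; (−1)^{6·-7·1}·(-1)^-7·(+1)^6 = -1.
v=19: a=19^1·(≡2), b=19^0·(≡6) mod 19; (2|19)=-1, (6|19)=+1; (−1)^{1·0·9}·(-1)^0·(+1)^1 = +1.
v=23: a=23^-2·(≡4), b=23^0·(≡20) mod 23; (4|23)=+1, (20|23)=-1; (−1)^{-2·0·11}·(+1)^0·(-1)^-2 = +1.
v=2: v_2(a)=2, v_2(b)=6; units ≡ 7, 1 (mod 8); ε·ε+αω+βω = 1·0+2·0+6·0 ≡ 0  ⇒  (a,b)_2 = +1.
v=31: a=31^1·(≡3), b=31^0·(≡11) mod 31; (3|31)=-1, (11|31)=-1; (−1)^{1·0·15}·(-1)^0·(-1)^1 = -1.
v=∞: 6479 > 0 and -231 < 0  ⇒  (a,b)_∞ = +1.
(6479, -231 / ℚ) ramifies at {3, 31}: a division algebra.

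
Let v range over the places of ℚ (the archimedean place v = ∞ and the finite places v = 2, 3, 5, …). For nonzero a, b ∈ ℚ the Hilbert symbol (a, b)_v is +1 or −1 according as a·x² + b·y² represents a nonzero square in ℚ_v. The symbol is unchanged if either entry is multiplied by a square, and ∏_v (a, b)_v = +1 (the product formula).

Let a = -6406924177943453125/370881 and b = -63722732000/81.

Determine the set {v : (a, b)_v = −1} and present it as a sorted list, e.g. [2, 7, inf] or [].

[2, 17, 19, 31, 43, inf]

Mod squares: a ≡ -30229, b ≡ -159306830. Check v ∈ {∞, 2, 3, 5, 7, 13, 17, 19, 29, 31, 37, 43}.
v=3: a=3^-2·(≡2), b=3^-4·(≡1) mod 3; (2|3)=-1, (1|3)=+1; (−1)^{-2·-4·1}·(-1)^-4·(+1)^-2 = +1.
v=17: a=17^4·(≡6), b=17^1·(≡10) mod 17; (6|17)=-1, (10|17)=-1; (−1)^{4·1·8}·(-1)^1·(-1)^4 = -1.
v=29: a=29^-2·(≡12), b=29^0·(≡1) mod 29; (12|29)=-1, (1|29)=+1; (−1)^{-2·0·14}·(-1)^0·(+1)^-2 = +1.
v=19: a=19^1·(≡11), b=19^1·(≡7) mod 19; (11|19)=+1, (7|19)=+1; (−1)^{1·1·9}·(+1)^1·(+1)^1 = -1.
v=7: a=7^-2·(≡2), b=7^0·(≡6) mod 7; (2|7)=+1, (6|7)=-1; (−1)^{-2·0·3}·(+1)^0·(-1)^-2 = +1.
v=13: a=13^2·(≡4), b=13^0·(≡7) mod 13; (4|13)=+1, (7|13)=-1; (−1)^{2·0·6}·(+1)^0·(-1)^2 = +1.
v=5: a=5^6·(≡4), b=5^3·(≡4) mod 5; (4|5)=+1, (4|5)=+1; (−1)^{6·3·2}·(+1)^3·(+1)^6 = +1.
v=∞: -30229 < 0 and -159306830 < 0  ⇒  (a,b)_∞ = -1.
v=37: a=37^1·(≡33), b=37^1·(≡11) mod 37; (33|37)=+1, (11|37)=+1; (−1)^{1·1·18}·(+1)^1·(+1)^1 = +1.
v=31: a=31^2·(≡17), b=31^1·(≡16) mod 31; (17|31)=-1, (16|31)=+1; (−1)^{2·1·15}·(-1)^1·(+1)^2 = -1.
v=43: a=43^1·(≡39), b=43^1·(≡33) mod 43; (39|43)=-1, (33|43)=-1; (−1)^{1·1·21}·(-1)^1·(-1)^1 = -1.
v=2: v_2(a)=0, v_2(b)=5; units ≡ 3, 1 (mod 8); ε·ε+αω+βω = 1·0+0·0+5·1 ≡ 1  ⇒  (a,b)_2 = -1.
(-30229, -159306830 / ℚ) ramifies at {2, 17, 19, 31, 43, ∞}: a division algebra.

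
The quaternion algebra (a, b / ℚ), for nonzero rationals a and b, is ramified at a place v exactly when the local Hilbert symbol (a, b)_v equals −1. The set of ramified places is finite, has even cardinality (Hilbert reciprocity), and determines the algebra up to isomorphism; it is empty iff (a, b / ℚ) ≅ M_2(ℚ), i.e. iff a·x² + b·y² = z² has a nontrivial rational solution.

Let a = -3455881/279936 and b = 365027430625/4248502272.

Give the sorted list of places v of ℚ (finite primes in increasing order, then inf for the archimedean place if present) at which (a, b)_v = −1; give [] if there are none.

[2, 3]

Mod squares: a ≡ -6, b ≡ 3. Check v ∈ {∞, 2, 3, 5, 7, 11, 13}.
v=5: a=5^0·(≡4), b=5^4·(≡2) mod 5; (4|5)=+1, (2|5)=-1; (−1)^{0·4·2}·(+1)^4·(-1)^0 = +1.
v=∞: -6 < 0 and 3 > 0  ⇒  (a,b)_∞ = +1.
v=11: a=11^2·(≡9), b=11^2·(≡5) mod 11; (9|11)=+1, (5|11)=+1; (−1)^{2·2·5}·(+1)^2·(+1)^2 = +1.
v=13: a=13^4·(≡5), b=13^6·(≡4) mod 13; (5|13)=-1, (4|13)=+1; (−1)^{4·6·6}·(-1)^6·(+1)^4 = +1.
v=3: a=3^-7·(≡1), b=3^-3·(≡1) mod 3; (1|3)=+1, (1|3)=+1; (−1)^{-7·-3·1}·(+1)^-3·(+1)^-7 = -1.
v=2: v_2(a)=-7, v_2(b)=-16; units ≡ 5, 3 (mod 8); ε·ε+αω+βω = 0·1+-7·1+-16·1 ≡ 1  ⇒  (a,b)_2 = -1.
v=7: a=7^0·(≡2), b=7^-4·(≡5) mod 7; (2|7)=+1, (5|7)=-1; (−1)^{0·-4·3}·(+1)^-4·(-1)^0 = +1.
|Ram(-6, 3)| = 2, even; anisotropic at {2, 3}.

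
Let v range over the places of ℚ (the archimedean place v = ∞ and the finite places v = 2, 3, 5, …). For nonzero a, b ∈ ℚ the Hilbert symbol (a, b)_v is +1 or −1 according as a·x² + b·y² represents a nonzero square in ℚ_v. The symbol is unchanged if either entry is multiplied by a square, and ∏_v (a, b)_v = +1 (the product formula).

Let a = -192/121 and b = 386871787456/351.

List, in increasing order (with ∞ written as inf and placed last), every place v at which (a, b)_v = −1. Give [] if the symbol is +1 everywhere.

Mod squares: a ≡ -3, b ≡ 969969. Check v ∈ {∞, 2, 3, 7, 11, 13, 17, 19, 29}.
v=11: a=11^-2·(≡6), b=11^1·(≡4) mod 11; (6|11)=-1, (4|11)=+1; (−1)^{-2·1·5}·(-1)^1·(+1)^-2 = -1.
v=∞: -3 < 0 and 969969 > 0  ⇒  (a,b)_∞ = +1.
v=17: a=17^0·(≡6), b=17^3·(≡11) mod 17; (6|17)=-1, (11|17)=-1; (−1)^{0·3·8}·(-1)^3·(-1)^0 = -1.
v=13: a=13^0·(≡4), b=13^-1·(≡11) mod 13; (4|13)=+1, (11|13)=-1; (−1)^{0·-1·6}·(+1)^-1·(-1)^0 = +1.
v=3: a=3^1·(≡2), b=3^-3·(≡1) mod 3; (2|3)=-1, (1|3)=+1; (−1)^{1·-3·1}·(-1)^-3·(+1)^1 = +1.
v=19: a=19^0·(≡16), b=19^1·(≡9) mod 19; (16|19)=+1, (9|19)=+1; (−1)^{0·1·9}·(+1)^1·(+1)^0 = +1.
v=7: a=7^0·(≡2), b=7^1·(≡1) mod 7; (2|7)=+1, (1|7)=+1; (−1)^{0·1·3}·(+1)^1·(+1)^0 = +1.
v=2: v_2(a)=6, v_2(b)=6; units ≡ 5, 1 (mod 8); ε·ε+αω+βω = 0·0+6·0+6·1 ≡ 0  ⇒  (a,b)_2 = +1.
v=29: a=29^0·(≡8), b=29^2·(≡22) mod 29; (8|29)=-1, (22|29)=+1; (−1)^{0·2·14}·(-1)^2·(+1)^0 = +1.
|Ram(-3, 969969)| = 2, even; anisotropic at {11, 17}.

[11, 17]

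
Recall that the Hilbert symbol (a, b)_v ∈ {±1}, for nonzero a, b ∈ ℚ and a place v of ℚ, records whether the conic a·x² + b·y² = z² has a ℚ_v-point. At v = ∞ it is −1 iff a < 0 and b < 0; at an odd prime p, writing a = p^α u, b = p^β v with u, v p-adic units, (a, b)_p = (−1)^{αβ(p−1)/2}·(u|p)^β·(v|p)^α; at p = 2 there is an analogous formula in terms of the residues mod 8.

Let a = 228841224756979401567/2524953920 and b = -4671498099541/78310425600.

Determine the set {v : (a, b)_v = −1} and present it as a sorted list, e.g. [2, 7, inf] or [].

[2, 7, 11, 43]

(a, b) ≡ (24120635, -301) mod (ℚ^×)²; places V = {2, 3, 5, 7, 11, 13, 31, 37, 43, 47, 53, ∞}.
(a,b)_11: α=1, u≡5; β=-2, v≡10 (mod 11); (5|11)=+1, (10|11)=-1; sign (−1)^0·+1^-2·-1^1 = -1.
(a,b)_5: α=-1, u≡3; β=-2, v≡1 (mod 5); (3|5)=-1, (1|5)=+1; sign (−1)^0·-1^-2·+1^-1 = +1.
(a,b)_7: α=1, u≡3; β=3, v≡5 (mod 7); (3|7)=-1, (5|7)=-1; sign (−1)^1·-1^3·-1^1 = -1.
(a,b)_13: α=2, u≡6; β=2, v≡11 (mod 13); (6|13)=-1, (11|13)=-1; sign (−1)^0·-1^2·-1^2 = +1.
(a,b)_37: α=4, u≡32; β=4, v≡5 (mod 37); (32|37)=-1, (5|37)=-1; sign (−1)^0·-1^4·-1^4 = +1.
(a,b)_∞: sgn(24120635)=+, sgn(-301)=−, so +1.
(a,b)_43: α=3, u≡40; β=1, v≡15 (mod 43); (40|43)=+1, (15|43)=+1; sign (−1)^1·+1^1·+1^3 = -1.
(a,b)_31: α=1, u≡20; β=0, v≡7 (mod 31); (20|31)=+1, (7|31)=+1; sign (−1)^0·+1^0·+1^1 = +1.
(a,b)_2: α=-6, β=-10; u≡3, v≡3 (mod 8); ε(u)ε(v)=1·1, αω(v)=-6·1, βω(u)=-10·1; sum ≡ 1  ⇒  -1.
(a,b)_3: α=4, u≡2; β=-2, v≡2 (mod 3); (2|3)=-1, (2|3)=-1; sign (−1)^0·-1^-2·-1^4 = +1.
(a,b)_53: α=-4, u≡9; β=-2, v≡16 (mod 53); (9|53)=+1, (16|53)=+1; sign (−1)^0·+1^-2·+1^-4 = +1.
(a,b)_47: α=1, u≡32; β=0, v≡12 (mod 47); (32|47)=+1, (12|47)=+1; sign (−1)^0·+1^0·+1^1 = +1.
Ram(24120635, -301) = {2, 7, 11, 43}; no ℚ_2-point on the conic.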